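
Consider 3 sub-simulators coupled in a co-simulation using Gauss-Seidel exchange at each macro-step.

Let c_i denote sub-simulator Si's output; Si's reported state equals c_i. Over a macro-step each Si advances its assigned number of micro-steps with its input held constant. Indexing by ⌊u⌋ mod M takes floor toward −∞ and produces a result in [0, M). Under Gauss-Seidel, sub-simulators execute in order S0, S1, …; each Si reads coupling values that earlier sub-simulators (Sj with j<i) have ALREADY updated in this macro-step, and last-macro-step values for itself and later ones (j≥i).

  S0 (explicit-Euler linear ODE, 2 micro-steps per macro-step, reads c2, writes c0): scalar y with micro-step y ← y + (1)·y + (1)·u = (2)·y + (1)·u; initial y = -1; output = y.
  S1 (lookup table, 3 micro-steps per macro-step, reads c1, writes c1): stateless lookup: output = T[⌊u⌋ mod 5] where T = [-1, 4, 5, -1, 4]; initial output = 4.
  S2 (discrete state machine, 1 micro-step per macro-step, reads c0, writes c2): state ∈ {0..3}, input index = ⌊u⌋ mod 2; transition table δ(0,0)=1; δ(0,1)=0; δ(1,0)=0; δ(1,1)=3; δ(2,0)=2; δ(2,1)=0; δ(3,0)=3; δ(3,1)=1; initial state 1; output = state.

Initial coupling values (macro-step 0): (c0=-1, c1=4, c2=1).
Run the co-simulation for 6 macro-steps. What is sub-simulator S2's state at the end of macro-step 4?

macro 1: S0 reads c2=1 → after 2×micro: -1; S1 reads c1=4 → after 3×micro: 4; S2 reads c0=-1 → after 1×micro: 3 ⇒ (c0=-1, c1=4, c2=3)
macro 2: S0 reads c2=3 → after 2×micro: 5; S1 reads c1=4 → after 3×micro: 4; S2 reads c0=5 → after 1×micro: 1 ⇒ (c0=5, c1=4, c2=1)
macro 3: S0 reads c2=1 → after 2×micro: 23; S1 reads c1=4 → after 3×micro: 4; S2 reads c0=23 → after 1×micro: 3 ⇒ (c0=23, c1=4, c2=3)
macro 4: S0 reads c2=3 → after 2×micro: 101; S1 reads c1=4 → after 3×micro: 4; S2 reads c0=101 → after 1×micro: 1 ⇒ (c0=101, c1=4, c2=1)
macro 5: S0 reads c2=1 → after 2×micro: 407; S1 reads c1=4 → after 3×micro: 4; S2 reads c0=407 → after 1×micro: 3 ⇒ (c0=407, c1=4, c2=3)
macro 6: S0 reads c2=3 → after 2×micro: 1637; S1 reads c1=4 → after 3×micro: 4; S2 reads c0=1637 → after 1×micro: 1 ⇒ (c0=1637, c1=4, c2=1)

S2 state at macro-step 4 = 1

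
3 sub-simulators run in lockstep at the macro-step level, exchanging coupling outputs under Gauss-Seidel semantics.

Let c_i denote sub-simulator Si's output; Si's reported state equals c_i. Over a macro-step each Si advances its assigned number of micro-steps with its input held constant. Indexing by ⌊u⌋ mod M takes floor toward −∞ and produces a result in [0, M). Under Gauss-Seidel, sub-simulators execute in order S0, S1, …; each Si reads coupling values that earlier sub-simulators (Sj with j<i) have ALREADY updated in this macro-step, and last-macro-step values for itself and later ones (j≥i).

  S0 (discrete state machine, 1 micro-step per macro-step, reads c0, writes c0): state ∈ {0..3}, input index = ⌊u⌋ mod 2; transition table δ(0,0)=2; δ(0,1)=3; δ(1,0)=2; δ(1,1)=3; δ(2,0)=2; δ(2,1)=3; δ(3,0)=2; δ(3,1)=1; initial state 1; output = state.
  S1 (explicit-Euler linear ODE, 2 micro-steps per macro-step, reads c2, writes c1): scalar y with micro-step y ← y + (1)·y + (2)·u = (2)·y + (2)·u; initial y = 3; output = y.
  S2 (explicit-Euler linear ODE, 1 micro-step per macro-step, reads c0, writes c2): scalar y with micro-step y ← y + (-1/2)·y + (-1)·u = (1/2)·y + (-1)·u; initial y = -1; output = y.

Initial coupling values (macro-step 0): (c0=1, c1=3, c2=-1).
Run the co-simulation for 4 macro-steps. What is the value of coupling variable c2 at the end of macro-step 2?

macro 1: S0 reads c0=1 → after 1×micro: 3; S1 reads c2=-1 → after 2×micro: 6; S2 reads c0=3 → after 1×micro: -7/2 ⇒ (c0=3, c1=6, c2=-7/2)
macro 2: S0 reads c0=3 → after 1×micro: 1; S1 reads c2=-7/2 → after 2×micro: 3; S2 reads c0=1 → after 1×micro: -11/4 ⇒ (c0=1, c1=3, c2=-11/4)
macro 3: S0 reads c0=1 → after 1×micro: 3; S1 reads c2=-11/4 → after 2×micro: -9/2; S2 reads c0=3 → after 1×micro: -35/8 ⇒ (c0=3, c1=-9/2, c2=-35/8)
macro 4: S0 reads c0=3 → after 1×micro: 1; S1 reads c2=-35/8 → after 2×micro: -177/4; S2 reads c0=1 → after 1×micro: -51/16 ⇒ (c0=1, c1=-177/4, c2=-51/16)

c2 at macro-step 2 = -11/4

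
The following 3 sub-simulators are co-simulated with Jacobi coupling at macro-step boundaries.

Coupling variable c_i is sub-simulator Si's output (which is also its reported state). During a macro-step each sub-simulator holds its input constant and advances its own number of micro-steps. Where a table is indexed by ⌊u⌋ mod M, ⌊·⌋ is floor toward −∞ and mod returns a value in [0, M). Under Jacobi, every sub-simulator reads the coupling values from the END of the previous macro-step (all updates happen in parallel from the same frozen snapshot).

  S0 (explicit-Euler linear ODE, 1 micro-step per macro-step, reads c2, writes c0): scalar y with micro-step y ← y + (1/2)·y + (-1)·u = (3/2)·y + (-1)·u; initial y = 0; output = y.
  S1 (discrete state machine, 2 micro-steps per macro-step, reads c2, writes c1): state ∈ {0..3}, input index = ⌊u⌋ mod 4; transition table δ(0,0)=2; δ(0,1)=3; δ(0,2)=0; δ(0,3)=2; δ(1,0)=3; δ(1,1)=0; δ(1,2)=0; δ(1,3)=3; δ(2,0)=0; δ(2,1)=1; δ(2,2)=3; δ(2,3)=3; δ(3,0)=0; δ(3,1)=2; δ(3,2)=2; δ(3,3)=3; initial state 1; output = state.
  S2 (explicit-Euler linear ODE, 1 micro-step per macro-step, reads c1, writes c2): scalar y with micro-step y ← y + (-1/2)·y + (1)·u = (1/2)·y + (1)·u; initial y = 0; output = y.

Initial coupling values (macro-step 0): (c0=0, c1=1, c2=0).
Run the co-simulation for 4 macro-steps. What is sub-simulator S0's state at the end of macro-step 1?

S0 state at macro-step 1 = 0

macro 1: S0 reads c2=0 → after 1×micro: 0; S1 reads c2=0 → after 2×micro: 0; S2 reads c1=1 → after 1×micro: 1 ⇒ (c0=0, c1=0, c2=1)
macro 2: S0 reads c2=1 → after 1×micro: -1; S1 reads c2=1 → after 2×micro: 2; S2 reads c1=0 → after 1×micro: 1/2 ⇒ (c0=-1, c1=2, c2=1/2)
macro 3: S0 reads c2=1/2 → after 1×micro: -2; S1 reads c2=1/2 → after 2×micro: 2; S2 reads c1=2 → after 1×micro: 9/4 ⇒ (c0=-2, c1=2, c2=9/4)
macro 4: S0 reads c2=9/4 → after 1×micro: -21/4; S1 reads c2=9/4 → after 2×micro: 2; S2 reads c1=2 → after 1×micro: 25/8 ⇒ (c0=-21/4, c1=2, c2=25/8)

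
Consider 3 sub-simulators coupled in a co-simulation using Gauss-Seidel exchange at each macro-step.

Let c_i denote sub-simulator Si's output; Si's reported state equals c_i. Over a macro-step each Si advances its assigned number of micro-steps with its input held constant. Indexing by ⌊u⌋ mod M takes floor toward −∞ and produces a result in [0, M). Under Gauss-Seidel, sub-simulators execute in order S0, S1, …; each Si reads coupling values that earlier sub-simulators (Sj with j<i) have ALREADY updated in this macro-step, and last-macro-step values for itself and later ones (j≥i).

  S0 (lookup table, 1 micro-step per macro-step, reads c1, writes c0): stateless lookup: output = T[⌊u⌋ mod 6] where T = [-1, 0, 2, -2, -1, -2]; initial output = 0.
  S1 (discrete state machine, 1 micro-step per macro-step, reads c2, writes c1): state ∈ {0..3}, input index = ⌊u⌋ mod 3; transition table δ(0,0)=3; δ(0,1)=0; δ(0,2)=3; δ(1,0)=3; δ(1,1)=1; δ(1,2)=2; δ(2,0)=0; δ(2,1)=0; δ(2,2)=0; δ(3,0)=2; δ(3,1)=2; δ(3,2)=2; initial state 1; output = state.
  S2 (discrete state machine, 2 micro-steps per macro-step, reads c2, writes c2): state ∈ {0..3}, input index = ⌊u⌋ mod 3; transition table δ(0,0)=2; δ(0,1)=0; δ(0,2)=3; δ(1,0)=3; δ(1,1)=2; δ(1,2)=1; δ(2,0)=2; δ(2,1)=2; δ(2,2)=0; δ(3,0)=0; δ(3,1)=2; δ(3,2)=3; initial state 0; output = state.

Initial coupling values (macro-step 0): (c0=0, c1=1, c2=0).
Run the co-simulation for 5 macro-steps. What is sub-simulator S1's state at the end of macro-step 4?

S1 state at macro-step 4 = 3

macro 1: S0 reads c1=1 → after 1×micro: 0; S1 reads c2=0 → after 1×micro: 3; S2 reads c2=0 → after 2×micro: 2 ⇒ (c0=0, c1=3, c2=2)
macro 2: S0 reads c1=3 → after 1×micro: -2; S1 reads c2=2 → after 1×micro: 2; S2 reads c2=2 → after 2×micro: 3 ⇒ (c0=-2, c1=2, c2=3)
macro 3: S0 reads c1=2 → after 1×micro: 2; S1 reads c2=3 → after 1×micro: 0; S2 reads c2=3 → after 2×micro: 2 ⇒ (c0=2, c1=0, c2=2)
macro 4: S0 reads c1=0 → after 1×micro: -1; S1 reads c2=2 → after 1×micro: 3; S2 reads c2=2 → after 2×micro: 3 ⇒ (c0=-1, c1=3, c2=3)
macro 5: S0 reads c1=3 → after 1×micro: -2; S1 reads c2=3 → after 1×micro: 2; S2 reads c2=3 → after 2×micro: 2 ⇒ (c0=-2, c1=2, c2=2)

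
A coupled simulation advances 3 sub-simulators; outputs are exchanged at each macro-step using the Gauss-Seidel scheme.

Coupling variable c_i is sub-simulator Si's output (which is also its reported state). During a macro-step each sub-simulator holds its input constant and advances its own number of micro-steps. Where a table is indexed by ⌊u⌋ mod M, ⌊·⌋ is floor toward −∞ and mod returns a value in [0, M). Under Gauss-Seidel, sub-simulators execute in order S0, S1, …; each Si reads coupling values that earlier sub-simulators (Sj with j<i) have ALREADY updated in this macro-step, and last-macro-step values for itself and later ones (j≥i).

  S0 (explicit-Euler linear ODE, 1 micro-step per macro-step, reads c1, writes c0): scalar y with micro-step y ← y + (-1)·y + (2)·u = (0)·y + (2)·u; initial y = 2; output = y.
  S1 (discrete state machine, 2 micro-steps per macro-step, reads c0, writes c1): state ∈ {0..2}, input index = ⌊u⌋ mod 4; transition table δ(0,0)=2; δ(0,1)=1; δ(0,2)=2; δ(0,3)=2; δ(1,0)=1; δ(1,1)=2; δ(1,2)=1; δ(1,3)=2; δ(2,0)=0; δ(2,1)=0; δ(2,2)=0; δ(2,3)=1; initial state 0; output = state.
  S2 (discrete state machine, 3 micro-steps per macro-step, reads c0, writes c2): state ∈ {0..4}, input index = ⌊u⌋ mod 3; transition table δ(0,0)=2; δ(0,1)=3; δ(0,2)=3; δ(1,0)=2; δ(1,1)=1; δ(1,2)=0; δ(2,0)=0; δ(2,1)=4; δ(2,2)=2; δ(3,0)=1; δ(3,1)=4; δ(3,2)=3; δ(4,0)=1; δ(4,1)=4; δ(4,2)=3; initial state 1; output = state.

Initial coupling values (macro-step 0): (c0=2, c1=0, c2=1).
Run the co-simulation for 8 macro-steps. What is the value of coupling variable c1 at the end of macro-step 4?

c1 at macro-step 4 = 0

macro 1: S0 reads c1=0 → after 1×micro: 0; S1 reads c0=0 → after 2×micro: 0; S2 reads c0=0 → after 3×micro: 2 ⇒ (c0=0, c1=0, c2=2)
macro 2: S0 reads c1=0 → after 1×micro: 0; S1 reads c0=0 → after 2×micro: 0; S2 reads c0=0 → after 3×micro: 0 ⇒ (c0=0, c1=0, c2=0)
macro 3: S0 reads c1=0 → after 1×micro: 0; S1 reads c0=0 → after 2×micro: 0; S2 reads c0=0 → after 3×micro: 2 ⇒ (c0=0, c1=0, c2=2)
macro 4: S0 reads c1=0 → after 1×micro: 0; S1 reads c0=0 → after 2×micro: 0; S2 reads c0=0 → after 3×micro: 0 ⇒ (c0=0, c1=0, c2=0)
macro 5: S0 reads c1=0 → after 1×micro: 0; S1 reads c0=0 → after 2×micro: 0; S2 reads c0=0 → after 3×micro: 2 ⇒ (c0=0, c1=0, c2=2)
macro 6: S0 reads c1=0 → after 1×micro: 0; S1 reads c0=0 → after 2×micro: 0; S2 reads c0=0 → after 3×micro: 0 ⇒ (c0=0, c1=0, c2=0)
macro 7: S0 reads c1=0 → after 1×micro: 0; S1 reads c0=0 → after 2×micro: 0; S2 reads c0=0 → after 3×micro: 2 ⇒ (c0=0, c1=0, c2=2)
macro 8: S0 reads c1=0 → after 1×micro: 0; S1 reads c0=0 → after 2×micro: 0; S2 reads c0=0 → after 3×micro: 0 ⇒ (c0=0, c1=0, c2=0)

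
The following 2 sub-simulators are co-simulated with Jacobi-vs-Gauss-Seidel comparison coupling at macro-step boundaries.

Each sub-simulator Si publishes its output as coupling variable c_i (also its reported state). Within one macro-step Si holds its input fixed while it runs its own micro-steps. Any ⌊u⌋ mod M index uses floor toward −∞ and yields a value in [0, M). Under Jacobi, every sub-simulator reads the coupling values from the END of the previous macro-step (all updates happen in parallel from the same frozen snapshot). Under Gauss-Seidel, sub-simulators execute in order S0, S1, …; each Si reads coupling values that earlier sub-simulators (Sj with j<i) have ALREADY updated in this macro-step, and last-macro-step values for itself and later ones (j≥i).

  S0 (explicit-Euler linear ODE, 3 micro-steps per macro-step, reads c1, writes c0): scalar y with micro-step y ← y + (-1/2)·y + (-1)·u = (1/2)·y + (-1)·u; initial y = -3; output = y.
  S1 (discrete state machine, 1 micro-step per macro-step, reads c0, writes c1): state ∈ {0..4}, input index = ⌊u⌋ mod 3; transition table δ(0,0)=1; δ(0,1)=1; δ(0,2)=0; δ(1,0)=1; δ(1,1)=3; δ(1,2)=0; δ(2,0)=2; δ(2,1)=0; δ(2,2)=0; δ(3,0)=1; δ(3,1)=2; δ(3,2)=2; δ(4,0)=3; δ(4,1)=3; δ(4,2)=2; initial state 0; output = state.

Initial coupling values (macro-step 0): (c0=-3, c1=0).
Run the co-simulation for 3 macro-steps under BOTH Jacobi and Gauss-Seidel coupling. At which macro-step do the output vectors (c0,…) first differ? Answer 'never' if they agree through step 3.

first divergence at macro-step: 1

[Jacobi] macro 1: S0 reads c1=0 → after 3×micro: -3/8; S1 reads c0=-3 → after 1×micro: 1 ⇒ (c0=-3/8, c1=1)
[Jacobi] macro 2: S0 reads c1=1 → after 3×micro: -115/64; S1 reads c0=-3/8 → after 1×micro: 0 ⇒ (c0=-115/64, c1=0)
[Jacobi] macro 3: S0 reads c1=0 → after 3×micro: -115/512; S1 reads c0=-115/64 → after 1×micro: 1 ⇒ (c0=-115/512, c1=1)
[Gauss-Seidel] macro 1: S0 reads c1=0 → after 3×micro: -3/8; S1 reads c0=-3/8 → after 1×micro: 0 ⇒ (c0=-3/8, c1=0)
[Gauss-Seidel] macro 2: S0 reads c1=0 → after 3×micro: -3/64; S1 reads c0=-3/64 → after 1×micro: 0 ⇒ (c0=-3/64, c1=0)
[Gauss-Seidel] macro 3: S0 reads c1=0 → after 3×micro: -3/512; S1 reads c0=-3/512 → after 1×micro: 0 ⇒ (c0=-3/512, c1=0)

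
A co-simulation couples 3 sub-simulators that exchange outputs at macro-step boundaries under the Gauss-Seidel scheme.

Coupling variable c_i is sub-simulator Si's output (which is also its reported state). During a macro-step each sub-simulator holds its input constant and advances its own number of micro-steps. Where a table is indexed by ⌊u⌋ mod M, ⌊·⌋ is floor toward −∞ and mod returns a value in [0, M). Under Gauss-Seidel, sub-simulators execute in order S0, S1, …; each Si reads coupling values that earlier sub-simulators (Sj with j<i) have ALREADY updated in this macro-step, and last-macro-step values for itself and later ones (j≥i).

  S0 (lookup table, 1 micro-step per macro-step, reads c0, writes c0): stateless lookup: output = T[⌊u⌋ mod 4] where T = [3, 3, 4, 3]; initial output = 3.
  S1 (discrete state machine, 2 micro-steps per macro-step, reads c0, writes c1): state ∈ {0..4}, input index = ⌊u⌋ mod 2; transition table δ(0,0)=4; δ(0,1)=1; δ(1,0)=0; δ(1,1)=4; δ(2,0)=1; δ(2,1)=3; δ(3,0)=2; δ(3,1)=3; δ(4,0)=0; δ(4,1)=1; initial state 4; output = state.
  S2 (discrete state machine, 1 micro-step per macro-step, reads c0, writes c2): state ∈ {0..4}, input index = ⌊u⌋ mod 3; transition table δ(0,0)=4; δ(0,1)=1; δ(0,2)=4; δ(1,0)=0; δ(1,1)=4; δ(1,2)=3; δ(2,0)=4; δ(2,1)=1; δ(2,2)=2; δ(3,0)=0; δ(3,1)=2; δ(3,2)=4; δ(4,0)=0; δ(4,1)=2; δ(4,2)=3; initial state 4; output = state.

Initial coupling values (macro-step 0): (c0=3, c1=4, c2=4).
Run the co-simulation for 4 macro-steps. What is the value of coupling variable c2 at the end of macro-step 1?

c2 at macro-step 1 = 0

macro 1: S0 reads c0=3 → after 1×micro: 3; S1 reads c0=3 → after 2×micro: 4; S2 reads c0=3 → after 1×micro: 0 ⇒ (c0=3, c1=4, c2=0)
macro 2: S0 reads c0=3 → after 1×micro: 3; S1 reads c0=3 → after 2×micro: 4; S2 reads c0=3 → after 1×micro: 4 ⇒ (c0=3, c1=4, c2=4)
macro 3: S0 reads c0=3 → after 1×micro: 3; S1 reads c0=3 → after 2×micro: 4; S2 reads c0=3 → after 1×micro: 0 ⇒ (c0=3, c1=4, c2=0)
macro 4: S0 reads c0=3 → after 1×micro: 3; S1 reads c0=3 → after 2×micro: 4; S2 reads c0=3 → after 1×micro: 4 ⇒ (c0=3, c1=4, c2=4)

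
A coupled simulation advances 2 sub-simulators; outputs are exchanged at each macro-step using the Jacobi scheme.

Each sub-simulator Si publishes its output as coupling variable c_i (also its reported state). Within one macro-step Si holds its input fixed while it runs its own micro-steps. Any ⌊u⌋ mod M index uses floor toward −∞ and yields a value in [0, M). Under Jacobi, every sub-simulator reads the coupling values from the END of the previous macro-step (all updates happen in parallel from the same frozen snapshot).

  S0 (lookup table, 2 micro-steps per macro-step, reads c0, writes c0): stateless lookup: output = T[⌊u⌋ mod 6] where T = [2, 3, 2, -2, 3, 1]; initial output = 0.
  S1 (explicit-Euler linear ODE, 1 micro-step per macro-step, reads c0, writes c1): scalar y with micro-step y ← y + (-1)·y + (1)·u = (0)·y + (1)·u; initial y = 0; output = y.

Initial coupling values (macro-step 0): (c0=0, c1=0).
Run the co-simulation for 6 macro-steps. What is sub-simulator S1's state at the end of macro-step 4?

S1 state at macro-step 4 = 2

macro 1: S0 reads c0=0 → after 2×micro: 2; S1 reads c0=0 → after 1×micro: 0 ⇒ (c0=2, c1=0)
macro 2: S0 reads c0=2 → after 2×micro: 2; S1 reads c0=2 → after 1×micro: 2 ⇒ (c0=2, c1=2)
macro 3: S0 reads c0=2 → after 2×micro: 2; S1 reads c0=2 → after 1×micro: 2 ⇒ (c0=2, c1=2)
macro 4: S0 reads c0=2 → after 2×micro: 2; S1 reads c0=2 → after 1×micro: 2 ⇒ (c0=2, c1=2)
macro 5: S0 reads c0=2 → after 2×micro: 2; S1 reads c0=2 → after 1×micro: 2 ⇒ (c0=2, c1=2)
macro 6: S0 reads c0=2 → after 2×micro: 2; S1 reads c0=2 → after 1×micro: 2 ⇒ (c0=2, c1=2)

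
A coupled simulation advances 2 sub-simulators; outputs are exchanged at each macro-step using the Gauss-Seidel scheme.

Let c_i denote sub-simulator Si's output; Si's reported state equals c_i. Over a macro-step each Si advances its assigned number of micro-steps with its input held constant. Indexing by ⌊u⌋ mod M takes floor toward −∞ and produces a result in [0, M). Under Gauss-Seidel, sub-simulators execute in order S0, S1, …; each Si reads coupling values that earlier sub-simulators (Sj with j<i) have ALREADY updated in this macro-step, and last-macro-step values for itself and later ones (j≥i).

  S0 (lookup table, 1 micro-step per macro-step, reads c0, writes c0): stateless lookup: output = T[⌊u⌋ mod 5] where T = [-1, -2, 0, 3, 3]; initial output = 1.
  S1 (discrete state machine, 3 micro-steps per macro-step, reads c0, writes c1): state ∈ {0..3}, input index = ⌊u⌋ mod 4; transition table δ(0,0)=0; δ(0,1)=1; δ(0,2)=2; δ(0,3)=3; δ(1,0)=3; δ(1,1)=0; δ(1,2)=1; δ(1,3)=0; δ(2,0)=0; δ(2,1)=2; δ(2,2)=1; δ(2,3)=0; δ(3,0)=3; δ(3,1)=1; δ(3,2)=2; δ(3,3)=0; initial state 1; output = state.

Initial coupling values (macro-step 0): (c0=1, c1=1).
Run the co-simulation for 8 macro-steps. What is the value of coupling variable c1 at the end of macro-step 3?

macro 1: S0 reads c0=1 → after 1×micro: -2; S1 reads c0=-2 → after 3×micro: 1 ⇒ (c0=-2, c1=1)
macro 2: S0 reads c0=-2 → after 1×micro: 3; S1 reads c0=3 → after 3×micro: 0 ⇒ (c0=3, c1=0)
macro 3: S0 reads c0=3 → after 1×micro: 3; S1 reads c0=3 → after 3×micro: 3 ⇒ (c0=3, c1=3)
macro 4: S0 reads c0=3 → after 1×micro: 3; S1 reads c0=3 → after 3×micro: 0 ⇒ (c0=3, c1=0)
macro 5: S0 reads c0=3 → after 1×micro: 3; S1 reads c0=3 → after 3×micro: 3 ⇒ (c0=3, c1=3)
macro 6: S0 reads c0=3 → after 1×micro: 3; S1 reads c0=3 → after 3×micro: 0 ⇒ (c0=3, c1=0)
macro 7: S0 reads c0=3 → after 1×micro: 3; S1 reads c0=3 → after 3×micro: 3 ⇒ (c0=3, c1=3)
macro 8: S0 reads c0=3 → after 1×micro: 3; S1 reads c0=3 → after 3×micro: 0 ⇒ (c0=3, c1=0)

c1 at macro-step 3 = 3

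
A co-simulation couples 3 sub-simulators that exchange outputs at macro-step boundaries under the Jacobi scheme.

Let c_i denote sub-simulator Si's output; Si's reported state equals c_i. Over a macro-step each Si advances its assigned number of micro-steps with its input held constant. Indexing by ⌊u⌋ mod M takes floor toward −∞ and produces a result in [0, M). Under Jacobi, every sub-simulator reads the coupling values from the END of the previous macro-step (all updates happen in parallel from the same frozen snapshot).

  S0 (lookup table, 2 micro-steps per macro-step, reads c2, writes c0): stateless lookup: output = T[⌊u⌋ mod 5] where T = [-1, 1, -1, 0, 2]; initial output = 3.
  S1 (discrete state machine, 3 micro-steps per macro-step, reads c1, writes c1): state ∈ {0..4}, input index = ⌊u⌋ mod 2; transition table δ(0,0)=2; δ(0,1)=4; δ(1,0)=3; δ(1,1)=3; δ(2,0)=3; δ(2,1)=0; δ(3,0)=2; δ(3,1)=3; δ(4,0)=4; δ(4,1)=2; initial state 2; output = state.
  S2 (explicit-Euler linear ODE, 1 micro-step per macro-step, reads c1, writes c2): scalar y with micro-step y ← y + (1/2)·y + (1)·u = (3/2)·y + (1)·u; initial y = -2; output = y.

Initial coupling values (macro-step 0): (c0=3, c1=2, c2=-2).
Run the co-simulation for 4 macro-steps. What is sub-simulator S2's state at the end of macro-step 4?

macro 1: S0 reads c2=-2 → after 2×micro: 0; S1 reads c1=2 → after 3×micro: 3; S2 reads c1=2 → after 1×micro: -1 ⇒ (c0=0, c1=3, c2=-1)
macro 2: S0 reads c2=-1 → after 2×micro: 2; S1 reads c1=3 → after 3×micro: 3; S2 reads c1=3 → after 1×micro: 3/2 ⇒ (c0=2, c1=3, c2=3/2)
macro 3: S0 reads c2=3/2 → after 2×micro: 1; S1 reads c1=3 → after 3×micro: 3; S2 reads c1=3 → after 1×micro: 21/4 ⇒ (c0=1, c1=3, c2=21/4)
macro 4: S0 reads c2=21/4 → after 2×micro: -1; S1 reads c1=3 → after 3×micro: 3; S2 reads c1=3 → after 1×micro: 87/8 ⇒ (c0=-1, c1=3, c2=87/8)

S2 state at macro-step 4 = 87/8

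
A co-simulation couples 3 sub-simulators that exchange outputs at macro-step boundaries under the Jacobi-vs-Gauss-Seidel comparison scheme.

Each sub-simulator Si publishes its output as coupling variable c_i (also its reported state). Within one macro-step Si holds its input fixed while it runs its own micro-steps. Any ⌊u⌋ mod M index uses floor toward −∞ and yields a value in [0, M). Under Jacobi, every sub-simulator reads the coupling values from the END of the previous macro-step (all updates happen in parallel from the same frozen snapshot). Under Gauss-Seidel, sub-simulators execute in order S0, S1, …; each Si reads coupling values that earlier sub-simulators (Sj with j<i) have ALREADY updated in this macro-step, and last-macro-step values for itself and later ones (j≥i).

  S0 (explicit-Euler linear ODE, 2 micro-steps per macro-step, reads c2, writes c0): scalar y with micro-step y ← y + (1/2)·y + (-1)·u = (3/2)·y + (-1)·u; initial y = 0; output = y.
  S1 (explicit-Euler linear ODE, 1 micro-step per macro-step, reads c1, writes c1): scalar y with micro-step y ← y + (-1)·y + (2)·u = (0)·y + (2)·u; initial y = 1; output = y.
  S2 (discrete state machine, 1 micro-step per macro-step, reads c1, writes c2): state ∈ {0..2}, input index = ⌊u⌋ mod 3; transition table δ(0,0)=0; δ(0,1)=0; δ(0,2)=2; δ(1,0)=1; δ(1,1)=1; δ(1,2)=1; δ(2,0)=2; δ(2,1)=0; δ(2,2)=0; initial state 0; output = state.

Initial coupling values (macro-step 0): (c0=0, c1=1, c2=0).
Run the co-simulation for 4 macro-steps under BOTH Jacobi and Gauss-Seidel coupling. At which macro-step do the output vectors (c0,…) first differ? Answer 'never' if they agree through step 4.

[Jacobi] macro 1: S0 reads c2=0 → after 2×micro: 0; S1 reads c1=1 → after 1×micro: 2; S2 reads c1=1 → after 1×micro: 0 ⇒ (c0=0, c1=2, c2=0)
[Jacobi] macro 2: S0 reads c2=0 → after 2×micro: 0; S1 reads c1=2 → after 1×micro: 4; S2 reads c1=2 → after 1×micro: 2 ⇒ (c0=0, c1=4, c2=2)
[Jacobi] macro 3: S0 reads c2=2 → after 2×micro: -5; S1 reads c1=4 → after 1×micro: 8; S2 reads c1=4 → after 1×micro: 0 ⇒ (c0=-5, c1=8, c2=0)
[Jacobi] macro 4: S0 reads c2=0 → after 2×micro: -45/4; S1 reads c1=8 → after 1×micro: 16; S2 reads c1=8 → after 1×micro: 2 ⇒ (c0=-45/4, c1=16, c2=2)
[Gauss-Seidel] macro 1: S0 reads c2=0 → after 2×micro: 0; S1 reads c1=1 → after 1×micro: 2; S2 reads c1=2 → after 1×micro: 2 ⇒ (c0=0, c1=2, c2=2)
[Gauss-Seidel] macro 2: S0 reads c2=2 → after 2×micro: -5; S1 reads c1=2 → after 1×micro: 4; S2 reads c1=4 → after 1×micro: 0 ⇒ (c0=-5, c1=4, c2=0)
[Gauss-Seidel] macro 3: S0 reads c2=0 → after 2×micro: -45/4; S1 reads c1=4 → after 1×micro: 8; S2 reads c1=8 → after 1×micro: 2 ⇒ (c0=-45/4, c1=8, c2=2)
[Gauss-Seidel] macro 4: S0 reads c2=2 → after 2×micro: -485/16; S1 reads c1=8 → after 1×micro: 16; S2 reads c1=16 → after 1×micro: 0 ⇒ (c0=-485/16, c1=16, c2=0)

first divergence at macro-step: 1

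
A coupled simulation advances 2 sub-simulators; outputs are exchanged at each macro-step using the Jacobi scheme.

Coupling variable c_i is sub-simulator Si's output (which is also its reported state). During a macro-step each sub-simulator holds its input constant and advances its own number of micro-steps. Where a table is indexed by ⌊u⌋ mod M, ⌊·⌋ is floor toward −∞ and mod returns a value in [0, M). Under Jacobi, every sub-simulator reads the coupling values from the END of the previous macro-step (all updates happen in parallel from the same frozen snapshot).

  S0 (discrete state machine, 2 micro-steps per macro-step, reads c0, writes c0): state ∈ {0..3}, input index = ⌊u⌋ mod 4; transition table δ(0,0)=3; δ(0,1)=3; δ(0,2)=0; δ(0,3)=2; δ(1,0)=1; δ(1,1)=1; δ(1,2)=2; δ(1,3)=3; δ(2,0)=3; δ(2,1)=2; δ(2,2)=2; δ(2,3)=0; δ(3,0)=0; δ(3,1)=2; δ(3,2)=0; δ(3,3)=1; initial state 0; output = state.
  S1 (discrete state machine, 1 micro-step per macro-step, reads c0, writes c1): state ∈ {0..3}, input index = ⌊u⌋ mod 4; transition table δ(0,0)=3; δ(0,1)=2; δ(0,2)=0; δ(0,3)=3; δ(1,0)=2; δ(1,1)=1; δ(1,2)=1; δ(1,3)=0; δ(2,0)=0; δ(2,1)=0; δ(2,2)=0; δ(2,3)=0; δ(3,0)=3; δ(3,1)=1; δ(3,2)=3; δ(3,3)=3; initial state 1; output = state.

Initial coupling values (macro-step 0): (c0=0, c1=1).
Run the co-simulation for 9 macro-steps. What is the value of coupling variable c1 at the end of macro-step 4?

c1 at macro-step 4 = 3

macro 1: S0 reads c0=0 → after 2×micro: 0; S1 reads c0=0 → after 1×micro: 2 ⇒ (c0=0, c1=2)
macro 2: S0 reads c0=0 → after 2×micro: 0; S1 reads c0=0 → after 1×micro: 0 ⇒ (c0=0, c1=0)
macro 3: S0 reads c0=0 → after 2×micro: 0; S1 reads c0=0 → after 1×micro: 3 ⇒ (c0=0, c1=3)
macro 4: S0 reads c0=0 → after 2×micro: 0; S1 reads c0=0 → after 1×micro: 3 ⇒ (c0=0, c1=3)
macro 5: S0 reads c0=0 → after 2×micro: 0; S1 reads c0=0 → after 1×micro: 3 ⇒ (c0=0, c1=3)
macro 6: S0 reads c0=0 → after 2×micro: 0; S1 reads c0=0 → after 1×micro: 3 ⇒ (c0=0, c1=3)
macro 7: S0 reads c0=0 → after 2×micro: 0; S1 reads c0=0 → after 1×micro: 3 ⇒ (c0=0, c1=3)
macro 8: S0 reads c0=0 → after 2×micro: 0; S1 reads c0=0 → after 1×micro: 3 ⇒ (c0=0, c1=3)
macro 9: S0 reads c0=0 → after 2×micro: 0; S1 reads c0=0 → after 1×micro: 3 ⇒ (c0=0, c1=3)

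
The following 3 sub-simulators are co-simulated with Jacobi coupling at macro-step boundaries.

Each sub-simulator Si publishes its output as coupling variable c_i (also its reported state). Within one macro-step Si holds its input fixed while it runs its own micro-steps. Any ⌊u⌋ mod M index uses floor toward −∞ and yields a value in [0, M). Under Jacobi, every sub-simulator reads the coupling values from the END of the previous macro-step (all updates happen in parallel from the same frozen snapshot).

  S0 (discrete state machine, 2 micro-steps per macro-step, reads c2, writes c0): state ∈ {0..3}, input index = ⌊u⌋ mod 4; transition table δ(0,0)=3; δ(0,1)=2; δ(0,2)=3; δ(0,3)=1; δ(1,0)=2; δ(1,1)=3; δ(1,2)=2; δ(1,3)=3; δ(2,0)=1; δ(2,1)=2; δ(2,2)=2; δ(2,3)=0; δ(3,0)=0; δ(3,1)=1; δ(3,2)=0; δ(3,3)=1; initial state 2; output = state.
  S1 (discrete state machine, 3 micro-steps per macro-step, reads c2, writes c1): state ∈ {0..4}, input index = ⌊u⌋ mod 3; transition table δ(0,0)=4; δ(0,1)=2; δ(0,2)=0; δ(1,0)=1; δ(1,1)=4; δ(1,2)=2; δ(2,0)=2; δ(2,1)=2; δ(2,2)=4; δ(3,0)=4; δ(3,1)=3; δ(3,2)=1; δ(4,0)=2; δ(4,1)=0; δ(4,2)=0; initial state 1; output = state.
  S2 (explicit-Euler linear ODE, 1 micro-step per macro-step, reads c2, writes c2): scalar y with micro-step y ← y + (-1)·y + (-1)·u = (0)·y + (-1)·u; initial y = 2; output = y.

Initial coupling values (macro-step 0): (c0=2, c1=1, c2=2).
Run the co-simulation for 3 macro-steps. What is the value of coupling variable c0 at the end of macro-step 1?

macro 1: S0 reads c2=2 → after 2×micro: 2; S1 reads c2=2 → after 3×micro: 0; S2 reads c2=2 → after 1×micro: -2 ⇒ (c0=2, c1=0, c2=-2)
macro 2: S0 reads c2=-2 → after 2×micro: 2; S1 reads c2=-2 → after 3×micro: 2; S2 reads c2=-2 → after 1×micro: 2 ⇒ (c0=2, c1=2, c2=2)
macro 3: S0 reads c2=2 → after 2×micro: 2; S1 reads c2=2 → after 3×micro: 0; S2 reads c2=2 → after 1×micro: -2 ⇒ (c0=2, c1=0, c2=-2)

c0 at macro-step 1 = 2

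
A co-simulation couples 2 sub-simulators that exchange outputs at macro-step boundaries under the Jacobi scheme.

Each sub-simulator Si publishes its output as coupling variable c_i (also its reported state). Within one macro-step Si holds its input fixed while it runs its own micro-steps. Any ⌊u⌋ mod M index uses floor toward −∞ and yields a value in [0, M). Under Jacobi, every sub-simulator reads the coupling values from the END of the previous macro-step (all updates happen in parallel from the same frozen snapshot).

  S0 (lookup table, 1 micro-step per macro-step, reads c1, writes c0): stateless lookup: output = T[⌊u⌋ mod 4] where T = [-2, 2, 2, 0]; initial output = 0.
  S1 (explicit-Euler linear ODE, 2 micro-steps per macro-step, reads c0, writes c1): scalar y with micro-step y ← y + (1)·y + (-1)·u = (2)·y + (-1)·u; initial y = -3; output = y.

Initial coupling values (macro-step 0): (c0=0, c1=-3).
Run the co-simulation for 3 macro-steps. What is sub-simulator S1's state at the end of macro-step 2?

macro 1: S0 reads c1=-3 → after 1×micro: 2; S1 reads c0=0 → after 2×micro: -12 ⇒ (c0=2, c1=-12)
macro 2: S0 reads c1=-12 → after 1×micro: -2; S1 reads c0=2 → after 2×micro: -54 ⇒ (c0=-2, c1=-54)
macro 3: S0 reads c1=-54 → after 1×micro: 2; S1 reads c0=-2 → after 2×micro: -210 ⇒ (c0=2, c1=-210)

S1 state at macro-step 2 = -54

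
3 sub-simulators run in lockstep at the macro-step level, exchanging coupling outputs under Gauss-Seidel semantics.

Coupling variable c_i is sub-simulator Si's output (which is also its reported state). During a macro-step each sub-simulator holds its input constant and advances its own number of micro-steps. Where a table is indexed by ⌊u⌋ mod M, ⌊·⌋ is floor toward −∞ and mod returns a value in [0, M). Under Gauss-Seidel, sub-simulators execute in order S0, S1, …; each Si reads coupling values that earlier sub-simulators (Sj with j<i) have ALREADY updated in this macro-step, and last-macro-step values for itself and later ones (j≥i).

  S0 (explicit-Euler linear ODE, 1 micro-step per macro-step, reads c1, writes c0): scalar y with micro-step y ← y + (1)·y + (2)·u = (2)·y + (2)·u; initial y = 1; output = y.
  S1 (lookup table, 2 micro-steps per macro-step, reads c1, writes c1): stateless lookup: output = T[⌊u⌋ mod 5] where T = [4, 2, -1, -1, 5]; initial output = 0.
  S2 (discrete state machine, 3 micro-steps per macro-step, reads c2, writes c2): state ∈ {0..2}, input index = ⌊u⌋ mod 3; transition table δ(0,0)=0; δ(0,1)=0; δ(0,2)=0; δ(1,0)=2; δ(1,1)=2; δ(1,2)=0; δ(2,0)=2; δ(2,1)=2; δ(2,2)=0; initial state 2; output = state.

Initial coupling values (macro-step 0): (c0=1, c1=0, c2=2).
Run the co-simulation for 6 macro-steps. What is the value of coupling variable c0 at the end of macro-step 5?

macro 1: S0 reads c1=0 → after 1×micro: 2; S1 reads c1=0 → after 2×micro: 4; S2 reads c2=2 → after 3×micro: 0 ⇒ (c0=2, c1=4, c2=0)
macro 2: S0 reads c1=4 → after 1×micro: 12; S1 reads c1=4 → after 2×micro: 5; S2 reads c2=0 → after 3×micro: 0 ⇒ (c0=12, c1=5, c2=0)
macro 3: S0 reads c1=5 → after 1×micro: 34; S1 reads c1=5 → after 2×micro: 4; S2 reads c2=0 → after 3×micro: 0 ⇒ (c0=34, c1=4, c2=0)
macro 4: S0 reads c1=4 → after 1×micro: 76; S1 reads c1=4 → after 2×micro: 5; S2 reads c2=0 → after 3×micro: 0 ⇒ (c0=76, c1=5, c2=0)
macro 5: S0 reads c1=5 → after 1×micro: 162; S1 reads c1=5 → after 2×micro: 4; S2 reads c2=0 → after 3×micro: 0 ⇒ (c0=162, c1=4, c2=0)
macro 6: S0 reads c1=4 → after 1×micro: 332; S1 reads c1=4 → after 2×micro: 5; S2 reads c2=0 → after 3×micro: 0 ⇒ (c0=332, c1=5, c2=0)

c0 at macro-step 5 = 162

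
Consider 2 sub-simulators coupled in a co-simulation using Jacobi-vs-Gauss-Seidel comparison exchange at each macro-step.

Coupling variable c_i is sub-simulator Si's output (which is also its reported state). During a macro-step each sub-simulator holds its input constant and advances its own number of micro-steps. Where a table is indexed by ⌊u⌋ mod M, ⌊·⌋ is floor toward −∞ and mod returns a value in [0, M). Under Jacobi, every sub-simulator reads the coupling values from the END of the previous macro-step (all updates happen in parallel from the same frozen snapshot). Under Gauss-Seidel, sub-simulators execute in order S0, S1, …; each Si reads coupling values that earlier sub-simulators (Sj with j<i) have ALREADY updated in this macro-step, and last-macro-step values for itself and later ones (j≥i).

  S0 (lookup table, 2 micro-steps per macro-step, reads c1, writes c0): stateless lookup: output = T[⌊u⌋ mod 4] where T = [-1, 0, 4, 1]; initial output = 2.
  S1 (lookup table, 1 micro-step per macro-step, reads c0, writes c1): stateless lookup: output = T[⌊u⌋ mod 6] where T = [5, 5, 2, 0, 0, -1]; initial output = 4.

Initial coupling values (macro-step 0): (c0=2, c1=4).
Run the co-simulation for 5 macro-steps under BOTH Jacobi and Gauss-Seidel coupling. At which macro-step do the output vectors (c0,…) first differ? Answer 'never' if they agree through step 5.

first divergence at macro-step: 1

[Jacobi] macro 1: S0 reads c1=4 → after 2×micro: -1; S1 reads c0=2 → after 1×micro: 2 ⇒ (c0=-1, c1=2)
[Jacobi] macro 2: S0 reads c1=2 → after 2×micro: 4; S1 reads c0=-1 → after 1×micro: -1 ⇒ (c0=4, c1=-1)
[Jacobi] macro 3: S0 reads c1=-1 → after 2×micro: 1; S1 reads c0=4 → after 1×micro: 0 ⇒ (c0=1, c1=0)
[Jacobi] macro 4: S0 reads c1=0 → after 2×micro: -1; S1 reads c0=1 → after 1×micro: 5 ⇒ (c0=-1, c1=5)
[Jacobi] macro 5: S0 reads c1=5 → after 2×micro: 0; S1 reads c0=-1 → after 1×micro: -1 ⇒ (c0=0, c1=-1)
[Gauss-Seidel] macro 1: S0 reads c1=4 → after 2×micro: -1; S1 reads c0=-1 → after 1×micro: -1 ⇒ (c0=-1, c1=-1)
[Gauss-Seidel] macro 2: S0 reads c1=-1 → after 2×micro: 1; S1 reads c0=1 → after 1×micro: 5 ⇒ (c0=1, c1=5)
[Gauss-Seidel] macro 3: S0 reads c1=5 → after 2×micro: 0; S1 reads c0=0 → after 1×micro: 5 ⇒ (c0=0, c1=5)
[Gauss-Seidel] macro 4: S0 reads c1=5 → after 2×micro: 0; S1 reads c0=0 → after 1×micro: 5 ⇒ (c0=0, c1=5)
[Gauss-Seidel] macro 5: S0 reads c1=5 → after 2×micro: 0; S1 reads c0=0 → after 1×micro: 5 ⇒ (c0=0, c1=5)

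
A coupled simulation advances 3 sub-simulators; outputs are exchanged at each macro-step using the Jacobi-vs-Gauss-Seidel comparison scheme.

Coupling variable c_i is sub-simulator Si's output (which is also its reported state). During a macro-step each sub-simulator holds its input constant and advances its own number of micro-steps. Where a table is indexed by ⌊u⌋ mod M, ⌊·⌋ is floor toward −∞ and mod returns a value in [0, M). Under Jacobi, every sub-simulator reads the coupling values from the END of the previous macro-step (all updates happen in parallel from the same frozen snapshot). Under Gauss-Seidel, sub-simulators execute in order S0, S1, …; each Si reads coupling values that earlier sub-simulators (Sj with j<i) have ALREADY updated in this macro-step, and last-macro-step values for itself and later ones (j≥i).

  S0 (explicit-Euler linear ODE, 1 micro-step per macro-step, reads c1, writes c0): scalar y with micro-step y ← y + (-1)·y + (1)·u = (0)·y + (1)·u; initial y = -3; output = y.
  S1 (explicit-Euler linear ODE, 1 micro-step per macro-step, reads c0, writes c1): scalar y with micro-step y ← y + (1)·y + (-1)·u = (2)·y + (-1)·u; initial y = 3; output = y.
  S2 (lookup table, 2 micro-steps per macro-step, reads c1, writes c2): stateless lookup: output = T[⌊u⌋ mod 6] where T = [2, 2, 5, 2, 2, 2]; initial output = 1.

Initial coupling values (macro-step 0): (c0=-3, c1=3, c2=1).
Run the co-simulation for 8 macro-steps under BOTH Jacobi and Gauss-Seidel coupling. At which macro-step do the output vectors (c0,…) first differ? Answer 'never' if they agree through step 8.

[Jacobi] macro 1: S0 reads c1=3 → after 1×micro: 3; S1 reads c0=-3 → after 1×micro: 9; S2 reads c1=3 → after 2×micro: 2 ⇒ (c0=3, c1=9, c2=2)
[Jacobi] macro 2: S0 reads c1=9 → after 1×micro: 9; S1 reads c0=3 → after 1×micro: 15; S2 reads c1=9 → after 2×micro: 2 ⇒ (c0=9, c1=15, c2=2)
[Jacobi] macro 3: S0 reads c1=15 → after 1×micro: 15; S1 reads c0=9 → after 1×micro: 21; S2 reads c1=15 → after 2×micro: 2 ⇒ (c0=15, c1=21, c2=2)
[Jacobi] macro 4: S0 reads c1=21 → after 1×micro: 21; S1 reads c0=15 → after 1×micro: 27; S2 reads c1=21 → after 2×micro: 2 ⇒ (c0=21, c1=27, c2=2)
[Jacobi] macro 5: S0 reads c1=27 → after 1×micro: 27; S1 reads c0=21 → after 1×micro: 33; S2 reads c1=27 → after 2×micro: 2 ⇒ (c0=27, c1=33, c2=2)
[Jacobi] macro 6: S0 reads c1=33 → after 1×micro: 33; S1 reads c0=27 → after 1×micro: 39; S2 reads c1=33 → after 2×micro: 2 ⇒ (c0=33, c1=39, c2=2)
[Jacobi] macro 7: S0 reads c1=39 → after 1×micro: 39; S1 reads c0=33 → after 1×micro: 45; S2 reads c1=39 → after 2×micro: 2 ⇒ (c0=39, c1=45, c2=2)
[Jacobi] macro 8: S0 reads c1=45 → after 1×micro: 45; S1 reads c0=39 → after 1×micro: 51; S2 reads c1=45 → after 2×micro: 2 ⇒ (c0=45, c1=51, c2=2)
[Gauss-Seidel] macro 1: S0 reads c1=3 → after 1×micro: 3; S1 reads c0=3 → after 1×micro: 3; S2 reads c1=3 → after 2×micro: 2 ⇒ (c0=3, c1=3, c2=2)
[Gauss-Seidel] macro 2: S0 reads c1=3 → after 1×micro: 3; S1 reads c0=3 → after 1×micro: 3; S2 reads c1=3 → after 2×micro: 2 ⇒ (c0=3, c1=3, c2=2)
[Gauss-Seidel] macro 3: S0 reads c1=3 → after 1×micro: 3; S1 reads c0=3 → after 1×micro: 3; S2 reads c1=3 → after 2×micro: 2 ⇒ (c0=3, c1=3, c2=2)
[Gauss-Seidel] macro 4: S0 reads c1=3 → after 1×micro: 3; S1 reads c0=3 → after 1×micro: 3; S2 reads c1=3 → after 2×micro: 2 ⇒ (c0=3, c1=3, c2=2)
[Gauss-Seidel] macro 5: S0 reads c1=3 → after 1×micro: 3; S1 reads c0=3 → after 1×micro: 3; S2 reads c1=3 → after 2×micro: 2 ⇒ (c0=3, c1=3, c2=2)
[Gauss-Seidel] macro 6: S0 reads c1=3 → after 1×micro: 3; S1 reads c0=3 → after 1×micro: 3; S2 reads c1=3 → after 2×micro: 2 ⇒ (c0=3, c1=3, c2=2)
[Gauss-Seidel] macro 7: S0 reads c1=3 → after 1×micro: 3; S1 reads c0=3 → after 1×micro: 3; S2 reads c1=3 → after 2×micro: 2 ⇒ (c0=3, c1=3, c2=2)
[Gauss-Seidel] macro 8: S0 reads c1=3 → after 1×micro: 3; S1 reads c0=3 → after 1×micro: 3; S2 reads c1=3 → after 2×micro: 2 ⇒ (c0=3, c1=3, c2=2)

first divergence at macro-step: 1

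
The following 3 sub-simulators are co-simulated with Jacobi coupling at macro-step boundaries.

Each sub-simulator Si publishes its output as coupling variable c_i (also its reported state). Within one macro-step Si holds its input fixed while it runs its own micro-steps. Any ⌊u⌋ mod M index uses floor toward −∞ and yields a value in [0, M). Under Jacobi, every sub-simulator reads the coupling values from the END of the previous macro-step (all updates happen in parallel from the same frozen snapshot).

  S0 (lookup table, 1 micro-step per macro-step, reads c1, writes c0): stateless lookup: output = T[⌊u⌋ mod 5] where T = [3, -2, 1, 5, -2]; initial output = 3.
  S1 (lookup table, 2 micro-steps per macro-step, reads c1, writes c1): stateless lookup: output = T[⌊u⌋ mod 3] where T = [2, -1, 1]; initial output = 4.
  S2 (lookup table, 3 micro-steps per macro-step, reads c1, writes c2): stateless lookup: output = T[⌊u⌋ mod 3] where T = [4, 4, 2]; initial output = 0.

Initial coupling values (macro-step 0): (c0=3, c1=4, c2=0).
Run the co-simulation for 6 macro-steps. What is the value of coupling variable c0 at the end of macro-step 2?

macro 1: S0 reads c1=4 → after 1×micro: -2; S1 reads c1=4 → after 2×micro: -1; S2 reads c1=4 → after 3×micro: 4 ⇒ (c0=-2, c1=-1, c2=4)
macro 2: S0 reads c1=-1 → after 1×micro: -2; S1 reads c1=-1 → after 2×micro: 1; S2 reads c1=-1 → after 3×micro: 2 ⇒ (c0=-2, c1=1, c2=2)
macro 3: S0 reads c1=1 → after 1×micro: -2; S1 reads c1=1 → after 2×micro: -1; S2 reads c1=1 → after 3×micro: 4 ⇒ (c0=-2, c1=-1, c2=4)
macro 4: S0 reads c1=-1 → after 1×micro: -2; S1 reads c1=-1 → after 2×micro: 1; S2 reads c1=-1 → after 3×micro: 2 ⇒ (c0=-2, c1=1, c2=2)
macro 5: S0 reads c1=1 → after 1×micro: -2; S1 reads c1=1 → after 2×micro: -1; S2 reads c1=1 → after 3×micro: 4 ⇒ (c0=-2, c1=-1, c2=4)
macro 6: S0 reads c1=-1 → after 1×micro: -2; S1 reads c1=-1 → after 2×micro: 1; S2 reads c1=-1 → after 3×micro: 2 ⇒ (c0=-2, c1=1, c2=2)

c0 at macro-step 2 = -2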